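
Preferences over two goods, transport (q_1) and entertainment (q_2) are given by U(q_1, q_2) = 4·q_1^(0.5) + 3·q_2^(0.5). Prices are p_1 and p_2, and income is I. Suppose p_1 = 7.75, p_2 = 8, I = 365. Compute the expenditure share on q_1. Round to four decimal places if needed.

With the ratio pinned down, the budget gives q_1* = I/(p_1 + p_2·(q_2/q_1)) and q_2* = (q_2/q_1)·q_1*.
Numerically q_2/q_1 = 0.527893, so q_1* = 365/(7.75 + 8·0.527893) = 30.4849 and q_2* = 0.527893·30.4849 = 16.0928.
Expenditure on q_1: 7.75·30.4849 = 236.2579; share = 0.6473.

share on q_1 = 0.6473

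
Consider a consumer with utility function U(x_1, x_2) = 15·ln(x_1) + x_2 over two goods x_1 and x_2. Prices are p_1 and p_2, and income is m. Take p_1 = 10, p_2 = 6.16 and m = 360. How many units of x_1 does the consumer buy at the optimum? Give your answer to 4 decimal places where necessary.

Set MRS = p_1/p_2: (15/x_1)/1 = p_1/p_2.
So x_1*(p_1,p_2) = 15·p_2/p_1, independent of income; and x_2* = (m − 15·p_2)/p_2.
At the given prices: x_1* = 15·6.16/10 = 9.24.

x_1* = 9.24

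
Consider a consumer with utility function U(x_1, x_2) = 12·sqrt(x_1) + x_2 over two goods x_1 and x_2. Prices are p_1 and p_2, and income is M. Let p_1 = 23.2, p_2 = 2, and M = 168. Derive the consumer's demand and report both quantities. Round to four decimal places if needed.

MU_x_1 = 6/√x_1, MU_x_2 = 1. Tangency: 6/√x_1 = p_1/p_2.
Thus x_1* = (6·p_2/p_1)² — independent of M — with the rest of income spent on x_2.
Plugging in: x_1* = (6·2/23.2)² = 0.2675, x_2* = 80.8966.

x_1* = 0.2675, x_2* = 80.8966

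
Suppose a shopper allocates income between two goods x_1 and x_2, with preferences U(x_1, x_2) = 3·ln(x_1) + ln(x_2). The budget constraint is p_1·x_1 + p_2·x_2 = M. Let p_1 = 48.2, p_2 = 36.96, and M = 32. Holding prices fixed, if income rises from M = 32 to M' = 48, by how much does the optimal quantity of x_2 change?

Δx_2* = 0.1082

The MRS is 3·x_2/x_1. Set MRS = p_1/p_2.
So 3·p_2·x_2 = p_1·x_1; combined with the budget, a share 0.75 of income goes to x_1.
Demand: x_1*(p_1,p_2,M) = 0.75·M/p_1 and x_2* = 0.25·M/p_2.
At p_1=48.2, p_2=36.96, M=32: x_2* = 0.25·32/36.96 = 0.2165.
At M' = 48: x_2* = 0.3247. Change: 0.3247 − 0.2165 = 0.1082.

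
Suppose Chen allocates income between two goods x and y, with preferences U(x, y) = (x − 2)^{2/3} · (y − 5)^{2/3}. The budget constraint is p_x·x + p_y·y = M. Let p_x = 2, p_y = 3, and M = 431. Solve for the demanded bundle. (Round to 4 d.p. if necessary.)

x* = 105, y* = 73.6667

This is Cobb-Douglas in (x−2, y−5): tangency gives 2/3·p_y·(y−5) = 2/3·p_x·(x−2).
After buying the subsistence bundle (2, 5), a share 0.5 of the remaining income goes to x: x* = 2 + 0.5·(M − 2p_x − 5p_y)/p_x.
Discretionary income = 431 − 2·2 − 5·3 = 412; x* = 2 + 0.5·412/2 = 105; y* = 5 + 0.5·412/3 = 73.6667.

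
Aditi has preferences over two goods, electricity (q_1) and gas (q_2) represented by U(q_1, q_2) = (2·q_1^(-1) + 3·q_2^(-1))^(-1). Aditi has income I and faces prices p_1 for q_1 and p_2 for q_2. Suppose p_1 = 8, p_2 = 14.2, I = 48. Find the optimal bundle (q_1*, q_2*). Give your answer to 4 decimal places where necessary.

MU_q_1 ∝ 2·q_1^(-2), MU_q_2 ∝ 3·q_2^(-2), so MRS = (2/3)·(q_2/q_1)^(2) = p_1/p_2.
Solve for the ratio: q_2/q_1 = [(3/2)·p_1/p_2]^(0.5).
With the ratio pinned down, the budget gives q_1* = I/(p_1 + p_2·(q_2/q_1)) and q_2* = (q_2/q_1)·q_1*.
Numerically q_2/q_1 = 0.919277, so q_1* = 48/(8 + 14.2·0.919277) = 2.2799 and q_2* = 0.919277·2.2799 = 2.0958.

q_1* = 2.2799, q_2* = 2.0958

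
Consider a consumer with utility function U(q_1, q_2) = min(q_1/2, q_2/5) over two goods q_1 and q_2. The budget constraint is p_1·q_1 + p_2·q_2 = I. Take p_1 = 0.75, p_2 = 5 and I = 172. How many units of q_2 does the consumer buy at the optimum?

q_2* = 32.4528

With perfect complements, no substitution: consume in ratio q_1:q_2 = 2:5.
Budget: p_1·q_1 + p_2·(5/2)·q_1 = I, so (2·p_1 + 5·p_2)·q_1 = 2·I.
Demand: q_1*(p_1,p_2,I) = 2·I/(2·p_1 + 5·p_2), q_2* = 5·I/(2·p_1 + 5·p_2).
Here 2·0.75 + 5·5 = 26.5, giving q_2* = 32.4528.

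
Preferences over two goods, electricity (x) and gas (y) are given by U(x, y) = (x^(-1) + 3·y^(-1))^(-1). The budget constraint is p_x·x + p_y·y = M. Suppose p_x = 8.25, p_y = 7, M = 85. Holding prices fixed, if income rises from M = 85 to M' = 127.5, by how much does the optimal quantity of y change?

MRS = MU_x/MU_y = (1/3)·(y/x)^(2). Set equal to p_x/p_y.
Hence y/x = (3·p_x/p_y)^(1/(2)), i.e. raised to the 0.5 power.
With the ratio pinned down, the budget gives x* = M/(p_x + p_y·(y/x)) and y* = (y/x)·x*.
Numerically y/x = 1.88035, so x* = 85/(8.25 + 7·1.88035) = 3.9697 and y* = 1.88035·3.9697 = 7.4643.
At M' = 127.5: y* = 11.1965. Change: 11.1965 − 7.4643 = 3.7322.

Δy* = 3.7322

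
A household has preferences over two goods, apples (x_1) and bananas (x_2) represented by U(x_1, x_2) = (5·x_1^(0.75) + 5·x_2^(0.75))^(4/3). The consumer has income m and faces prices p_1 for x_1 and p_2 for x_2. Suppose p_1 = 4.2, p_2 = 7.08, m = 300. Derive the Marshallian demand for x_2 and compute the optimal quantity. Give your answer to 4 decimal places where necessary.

x_2* = 7.3181

With the ratio pinned down, the budget gives x_1* = m/(p_1 + p_2·(x_2/x_1)) and x_2* = (x_2/x_1)·x_1*.
Numerically x_2/x_1 = 0.123841, so x_1* = 300/(4.2 + 7.08·0.123841) = 59.0924 and x_2* = 0.123841·59.0924 = 7.3181.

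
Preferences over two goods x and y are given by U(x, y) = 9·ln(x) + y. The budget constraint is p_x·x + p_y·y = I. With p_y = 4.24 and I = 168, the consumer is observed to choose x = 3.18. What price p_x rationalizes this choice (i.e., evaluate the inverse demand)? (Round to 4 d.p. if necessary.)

MU_x = 9/x, MU_y = 1. Tangency: 9/x = p_x/p_y.
So x*(p_x,p_y) = 9·p_y/p_x, independent of income; and y* = (I − 9·p_y)/p_y.
Set x* = 3.18 in the demand function and solve for p_x: p_x = 12.

p_x = 12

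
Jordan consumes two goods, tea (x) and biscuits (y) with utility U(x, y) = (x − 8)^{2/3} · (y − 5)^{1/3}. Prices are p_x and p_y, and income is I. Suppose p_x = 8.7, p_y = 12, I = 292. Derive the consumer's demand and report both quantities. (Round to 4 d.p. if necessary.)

x* = 20.4444, y* = 9.5111

This is Cobb-Douglas in (x−8, y−5): tangency gives 2/3·p_y·(y−5) = 1/3·p_x·(x−8).
Substituting into the budget: x* = 8 + 2/3·(I − 8·p_x − 5·p_y)/p_x, and y* = 5 + 1/3·(…)/p_y.
Discretionary income = 292 − 8·8.7 − 5·12 = 162.4; x* = 8 + 2/3·162.4/8.7 = 20.4444; y* = 5 + 1/3·162.4/12 = 9.5111.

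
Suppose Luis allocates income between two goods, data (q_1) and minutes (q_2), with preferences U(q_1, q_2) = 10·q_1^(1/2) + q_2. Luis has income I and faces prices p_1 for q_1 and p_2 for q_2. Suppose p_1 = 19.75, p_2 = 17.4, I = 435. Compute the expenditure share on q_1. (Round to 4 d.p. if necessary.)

MU_q_1 = 5/√q_1, MU_q_2 = 1. Tangency: 5/√q_1 = p_1/p_2.
Thus q_1* = (5·p_2/p_1)² — independent of I — with the rest of income spent on q_2.
Plugging in: q_1* = (5·17.4/19.75)² = 19.4046, q_2* = 2.9747.
Expenditure on q_1: 19.75·19.4046 = 383.2405; share = 0.881.

share on q_1 = 0.881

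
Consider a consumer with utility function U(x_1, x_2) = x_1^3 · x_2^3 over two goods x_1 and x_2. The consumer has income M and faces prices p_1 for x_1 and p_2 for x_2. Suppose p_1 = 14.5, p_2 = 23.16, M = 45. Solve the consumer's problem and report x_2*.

x_2* = 0.9715

MU_x_1/MU_x_2 = (3·x_2)/(3·x_1); tangency sets this equal to p_1/p_2.
So 3·p_2·x_2 = 3·p_1·x_1; combined with the budget, a share 0.5 of income goes to x_1.
Demand: x_1*(p_1,p_2,M) = 0.5·M/p_1 and x_2* = 0.5·M/p_2.
At p_1=14.5, p_2=23.16, M=45: x_2* = 0.5·45/23.16 = 0.9715.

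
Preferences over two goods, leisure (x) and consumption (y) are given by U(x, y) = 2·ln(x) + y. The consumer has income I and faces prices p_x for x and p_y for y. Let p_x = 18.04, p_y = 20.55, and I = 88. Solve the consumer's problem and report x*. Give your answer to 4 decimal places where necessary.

MU_x = 2/x, MU_y = 1. Tangency: 2/x = p_x/p_y.
So x*(p_x,p_y) = 2·p_y/p_x, independent of income; and y* = (I − 2·p_y)/p_y.
At the given prices: x* = 2·20.55/18.04 = 2.2783.

x* = 2.2783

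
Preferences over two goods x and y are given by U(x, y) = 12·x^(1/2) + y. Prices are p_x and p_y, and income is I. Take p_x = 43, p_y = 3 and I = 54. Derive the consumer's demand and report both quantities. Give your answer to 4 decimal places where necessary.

x* = 0.1752, y* = 15.4884

Solve: √x = 6·p_y/p_x, so x*(p_x,p_y) = (6·p_y/p_x)², and y* = (I − p_x·x*)/p_y.
Plugging in: x* = (6·3/43)² = 0.1752, y* = 15.4884.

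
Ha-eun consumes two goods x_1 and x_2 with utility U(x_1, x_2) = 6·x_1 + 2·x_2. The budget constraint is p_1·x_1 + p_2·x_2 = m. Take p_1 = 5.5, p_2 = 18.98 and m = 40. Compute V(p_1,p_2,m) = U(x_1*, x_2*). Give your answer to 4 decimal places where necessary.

V = 43.6364

Perfect substitutes: compare marginal utility per dollar. 6/p_1 vs 2/p_2 → 1.0909 vs 0.1054.
x_1 gives more utility per dollar, so spend all income on x_1: x_1* = m/p_1, x_2* = 0.
Numerically: x_1* = 7.2727, x_2* = 0.
Utility at the optimum: U(7.2727, 0) = 43.6364.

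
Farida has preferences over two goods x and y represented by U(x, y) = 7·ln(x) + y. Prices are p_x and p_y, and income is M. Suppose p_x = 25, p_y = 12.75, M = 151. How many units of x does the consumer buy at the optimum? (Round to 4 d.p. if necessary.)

MU_x = 7/x, MU_y = 1. Tangency: 7/x = p_x/p_y.
So x*(p_x,p_y) = 7·p_y/p_x, independent of income; and y* = (M − 7·p_y)/p_y.
At the given prices: x* = 7·12.75/25 = 3.57.

x* = 3.57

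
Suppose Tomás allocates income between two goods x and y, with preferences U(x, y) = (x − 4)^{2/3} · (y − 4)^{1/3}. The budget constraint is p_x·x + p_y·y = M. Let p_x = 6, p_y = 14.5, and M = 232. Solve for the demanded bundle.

x* = 20.6667, y* = 7.4483

Let x' = x−4, y' = y−4. MRS = 2·y'/x' = p_x/p_y.
Substituting into the budget: x* = 4 + 2/3·(M − 4·p_x − 4·p_y)/p_x, and y* = 4 + 1/3·(…)/p_y.
Discretionary income = 232 − 4·6 − 4·14.5 = 150; x* = 4 + 2/3·150/6 = 20.6667; y* = 4 + 1/3·150/14.5 = 7.4483.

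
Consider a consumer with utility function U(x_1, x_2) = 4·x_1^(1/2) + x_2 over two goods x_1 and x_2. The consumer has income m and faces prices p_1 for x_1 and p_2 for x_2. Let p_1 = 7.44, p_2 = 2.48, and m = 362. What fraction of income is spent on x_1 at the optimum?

share on x_1 = 0.0091

Plugging in: x_1* = (2·2.48/7.44)² = 0.4444, x_2* = 144.6344.
Expenditure on x_1: 7.44·0.4444 = 3.3067; share = 0.0091.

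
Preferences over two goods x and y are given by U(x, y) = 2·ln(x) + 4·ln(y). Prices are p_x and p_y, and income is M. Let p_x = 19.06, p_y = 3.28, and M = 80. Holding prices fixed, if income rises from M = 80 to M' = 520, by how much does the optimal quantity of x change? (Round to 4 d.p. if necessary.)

The MRS is (1/2)·y/x. Set MRS = p_x/p_y.
Rearranging, p_y·y = 2·p_x·x. Substituting into the budget gives p_x·x·(1 + 2) = M.
Demand: x*(p_x,p_y,M) = 1/3·M/p_x and y* = 2/3·M/p_y.
At p_x=19.06, p_y=3.28, M=80: x* = 1/3·80/19.06 = 1.3991.
At M' = 520: x* = 9.0941. Change: 9.0941 − 1.3991 = 7.695.

Δx* = 7.695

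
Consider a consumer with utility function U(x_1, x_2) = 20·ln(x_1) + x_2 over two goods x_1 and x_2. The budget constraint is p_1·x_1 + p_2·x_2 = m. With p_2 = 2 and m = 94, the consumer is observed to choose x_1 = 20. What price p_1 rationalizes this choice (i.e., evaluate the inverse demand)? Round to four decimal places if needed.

p_1 = 2

Set MRS = p_1/p_2: (20/x_1)/1 = p_1/p_2.
So x_1*(p_1,p_2) = 20·p_2/p_1, independent of income; and x_2* = (m − 20·p_2)/p_2.
Set x_1* = 20 in the demand function and solve for p_1: p_1 = 2.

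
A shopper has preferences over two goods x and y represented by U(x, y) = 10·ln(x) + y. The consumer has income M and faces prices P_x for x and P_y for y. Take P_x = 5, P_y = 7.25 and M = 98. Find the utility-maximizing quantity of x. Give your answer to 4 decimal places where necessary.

At the given prices: x* = 10·7.25/5 = 14.5.

x* = 14.5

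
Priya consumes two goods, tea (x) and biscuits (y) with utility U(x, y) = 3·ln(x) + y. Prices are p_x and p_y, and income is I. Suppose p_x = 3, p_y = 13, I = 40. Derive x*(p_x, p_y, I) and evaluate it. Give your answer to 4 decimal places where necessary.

x* = 13

Set MRS = p_x/p_y: (3/x)/1 = p_x/p_y.
So x*(p_x,p_y) = 3·p_y/p_x, independent of income; and y* = (I − 3·p_y)/p_y.
At the given prices: x* = 3·13/3 = 13.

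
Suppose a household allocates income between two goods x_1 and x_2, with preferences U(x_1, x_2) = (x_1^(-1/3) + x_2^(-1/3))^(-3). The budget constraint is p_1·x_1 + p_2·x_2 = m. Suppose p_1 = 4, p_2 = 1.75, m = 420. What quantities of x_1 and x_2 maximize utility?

x_1* = 57.9059, x_2* = 107.6438

Numerically x_2/x_1 = 1.858945, so x_1* = 420/(4 + 1.75·1.858945) = 57.9059 and x_2* = 1.858945·57.9059 = 107.6438.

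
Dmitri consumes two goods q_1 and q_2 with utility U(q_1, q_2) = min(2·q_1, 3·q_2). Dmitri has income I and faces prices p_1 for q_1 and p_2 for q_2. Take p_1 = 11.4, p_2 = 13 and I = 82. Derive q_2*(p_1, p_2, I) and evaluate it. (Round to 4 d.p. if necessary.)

q_2* = 2.7243

Demand: q_1*(p_1,p_2,I) = 3·I/(3·p_1 + 2·p_2), q_2* = 2·I/(3·p_1 + 2·p_2).
Here 3·11.4 + 2·13 = 60.2, giving q_2* = 2.7243.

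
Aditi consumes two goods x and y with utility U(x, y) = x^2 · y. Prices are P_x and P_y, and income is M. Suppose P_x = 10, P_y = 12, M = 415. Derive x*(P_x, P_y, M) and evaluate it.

MU_x/MU_y = (2·y)/(x); tangency sets this equal to P_x/P_y.
Rearranging, P_y·y = (1/2)·P_x·x. Substituting into the budget gives P_x·x·(1 + (1/2)) = M.
Demand: x*(P_x,P_y,M) = 2/3·M/P_x and y* = 1/3·M/P_y.
At P_x=10, P_y=12, M=415: x* = 2/3·415/10 = 27.6667.

x* = 27.6667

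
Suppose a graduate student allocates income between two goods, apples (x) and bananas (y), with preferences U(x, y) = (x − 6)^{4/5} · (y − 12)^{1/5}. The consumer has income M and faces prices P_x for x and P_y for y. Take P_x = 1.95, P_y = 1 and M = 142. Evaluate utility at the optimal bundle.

V = 42.0373

MRS = 4·(y−12)/(x−6). Tangency with P_x/P_y gives y−12 = (1/4)·(P_x/P_y)·(x−6).
After buying the subsistence bundle (6, 12), a share 0.8 of the remaining income goes to x: x* = 6 + 0.8·(M − 6P_x − 12P_y)/P_x.
Discretionary income = 142 − 6·1.95 − 12·1 = 118.3; x* = 6 + 0.8·118.3/1.95 = 54.5333; y* = 12 + 0.2·118.3/1 = 35.66.
Utility at the optimum: U(54.5333, 35.66) = 42.0373.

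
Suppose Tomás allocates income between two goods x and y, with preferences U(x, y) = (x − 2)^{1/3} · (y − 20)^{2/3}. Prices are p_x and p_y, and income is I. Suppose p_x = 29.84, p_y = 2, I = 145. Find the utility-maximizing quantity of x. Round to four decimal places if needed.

x* = 2.5063

After buying the subsistence bundle (2, 20), a share 1/3 of the remaining income goes to x: x* = 2 + 1/3·(I − 2p_x − 20p_y)/p_x.
Discretionary income = 145 − 2·29.84 − 20·2 = 45.32; x* = 2 + 1/3·45.32/29.84 = 2.5063.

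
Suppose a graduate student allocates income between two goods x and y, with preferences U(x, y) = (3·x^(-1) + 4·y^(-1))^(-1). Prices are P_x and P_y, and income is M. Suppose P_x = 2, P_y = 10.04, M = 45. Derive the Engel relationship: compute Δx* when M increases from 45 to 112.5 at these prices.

MRS = MU_x/MU_y = (3/4)·(y/x)^(2). Set equal to P_x/P_y.
Hence y/x = ((4/3)·P_x/P_y)^(1/(2)), i.e. raised to the 0.5 power.
Substitute y = (y/x)·x into the budget: x* = M/(P_x + P_y·(y/x)).
Numerically y/x = 0.515368, so x* = 45/(2 + 10.04·0.515368) = 6.2724.
At M' = 112.5: x* = 15.681. Change: 15.681 − 6.2724 = 9.4086.

Δx* = 9.4086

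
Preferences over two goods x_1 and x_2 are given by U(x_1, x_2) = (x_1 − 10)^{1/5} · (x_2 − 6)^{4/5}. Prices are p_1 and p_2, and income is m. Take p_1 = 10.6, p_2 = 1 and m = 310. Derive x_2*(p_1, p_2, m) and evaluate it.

This is Cobb-Douglas in (x_1−10, x_2−6): tangency gives 0.2·p_2·(x_2−6) = 0.8·p_1·(x_1−10).
Substituting into the budget: x_1* = 10 + 0.2·(m − 10·p_1 − 6·p_2)/p_1, and x_2* = 6 + 0.8·(…)/p_2.
Discretionary income = 310 − 10·10.6 − 6·1 = 198; x_2* = 6 + 0.8·198/1 = 164.4.

x_2* = 164.4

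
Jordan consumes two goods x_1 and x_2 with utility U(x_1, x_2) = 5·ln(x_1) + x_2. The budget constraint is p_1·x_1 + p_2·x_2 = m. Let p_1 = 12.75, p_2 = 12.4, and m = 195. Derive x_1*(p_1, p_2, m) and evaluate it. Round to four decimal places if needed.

At the given prices: x_1* = 5·12.4/12.75 = 4.8627.

x_1* = 4.8627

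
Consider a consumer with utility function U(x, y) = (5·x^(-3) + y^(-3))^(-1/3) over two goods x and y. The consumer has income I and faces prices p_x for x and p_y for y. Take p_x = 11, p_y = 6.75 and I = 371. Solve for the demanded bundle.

x* = 23.0433, y* = 17.411

From the CES first-order condition, 5·(y/x)^(4) = p_x/p_y.
Hence y/x = ((1/5)·p_x/p_y)^(1/(4)), i.e. raised to the 0.25 power.
With the ratio pinned down, the budget gives x* = I/(p_x + p_y·(y/x)) and y* = (y/x)·x*.
Numerically y/x = 0.755579, so x* = 371/(11 + 6.75·0.755579) = 23.0433 and y* = 0.755579·23.0433 = 17.411.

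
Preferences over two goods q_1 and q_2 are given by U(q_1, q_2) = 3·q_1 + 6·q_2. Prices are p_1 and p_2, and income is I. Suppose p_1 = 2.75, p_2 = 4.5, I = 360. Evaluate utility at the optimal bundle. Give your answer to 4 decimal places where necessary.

V = 480

Perfect substitutes: compare marginal utility per dollar. 3/p_1 vs 6/p_2 → 1.0909 vs 1.3333.
q_2 gives more utility per dollar, so spend all income on q_2: q_2* = I/p_2, q_1* = 0.
Numerically: q_1* = 0, q_2* = 80.
Utility at the optimum: U(0, 80) = 480.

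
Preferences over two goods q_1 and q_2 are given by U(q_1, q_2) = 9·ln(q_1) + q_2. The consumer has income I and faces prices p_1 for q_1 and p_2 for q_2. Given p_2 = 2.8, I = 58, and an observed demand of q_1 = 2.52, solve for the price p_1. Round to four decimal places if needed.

Set MRS = p_1/p_2: (9/q_1)/1 = p_1/p_2.
So q_1*(p_1,p_2) = 9·p_2/p_1, independent of income; and q_2* = (I − 9·p_2)/p_2.
Set q_1* = 2.52 in the demand function and solve for p_1: p_1 = 10.

p_1 = 10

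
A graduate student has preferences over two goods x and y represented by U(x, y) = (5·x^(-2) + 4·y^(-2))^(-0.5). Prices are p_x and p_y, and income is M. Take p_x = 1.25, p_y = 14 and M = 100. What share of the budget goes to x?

MRS = MU_x/MU_y = (5/4)·(y/x)^(3). Set equal to p_x/p_y.
Hence y/x = ((4/5)·p_x/p_y)^(1/(3)), i.e. raised to the 1/3 power.
Substitute y = (y/x)·x into the budget: x* = M/(p_x + p_y·(y/x)).
Numerically y/x = 0.414913, so x* = 100/(1.25 + 14·0.414913) = 14.1667 and y* = 0.414913·14.1667 = 5.878.
Expenditure on x: 1.25·14.1667 = 17.7084; share = 0.1771.

share on x = 0.1771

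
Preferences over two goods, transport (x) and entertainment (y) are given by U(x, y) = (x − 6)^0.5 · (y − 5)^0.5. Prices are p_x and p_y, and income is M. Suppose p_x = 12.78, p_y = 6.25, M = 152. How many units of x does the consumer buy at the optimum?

Let x' = x−6, y' = y−5. MRS = y'/x' = p_x/p_y.
After buying the subsistence bundle (6, 5), a share 0.5 of the remaining income goes to x: x* = 6 + 0.5·(M − 6p_x − 5p_y)/p_x.
Discretionary income = 152 − 6·12.78 − 5·6.25 = 44.07; x* = 6 + 0.5·44.07/12.78 = 7.7242.

x* = 7.7242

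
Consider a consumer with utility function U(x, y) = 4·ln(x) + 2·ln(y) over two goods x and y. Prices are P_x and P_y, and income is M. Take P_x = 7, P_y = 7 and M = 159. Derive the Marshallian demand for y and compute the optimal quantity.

At P_x=7, P_y=7, M=159: y* = 1/3·159/7 = 7.5714.

y* = 7.5714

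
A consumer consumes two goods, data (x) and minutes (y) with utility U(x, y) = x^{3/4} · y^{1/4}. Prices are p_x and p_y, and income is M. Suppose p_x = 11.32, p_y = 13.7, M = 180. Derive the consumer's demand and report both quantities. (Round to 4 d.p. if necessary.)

x* = 11.9258, y* = 3.2847

Tangency: MRS = 3·y/x = p_x/p_y.
So 0.75·p_y·y = 0.25·p_x·x; combined with the budget, a share 0.75 of income goes to x.
Demand: x*(p_x,p_y,M) = 0.75·M/p_x and y* = 0.25·M/p_y.
At p_x=11.32, p_y=13.7, M=180: x* = 0.75·180/11.32 = 11.9258, y* = 3.2847.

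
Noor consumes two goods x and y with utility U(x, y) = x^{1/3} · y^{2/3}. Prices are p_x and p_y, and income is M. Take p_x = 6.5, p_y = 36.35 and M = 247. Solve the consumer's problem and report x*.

x* = 12.6667

Tangency: MRS = (1/2)·y/x = p_x/p_y.
Rearranging, p_y·y = 2·p_x·x. Substituting into the budget gives p_x·x·(1 + 2) = M.
Demand: x*(p_x,p_y,M) = 1/3·M/p_x and y* = 2/3·M/p_y.
At p_x=6.5, p_y=36.35, M=247: x* = 1/3·247/6.5 = 12.6667.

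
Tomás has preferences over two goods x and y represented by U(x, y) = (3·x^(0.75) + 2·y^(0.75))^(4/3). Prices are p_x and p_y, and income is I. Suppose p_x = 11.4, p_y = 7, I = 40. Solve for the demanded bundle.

From the CES first-order condition, (3/2)·(y/x)^(0.25) = p_x/p_y.
Hence y/x = ((2/3)·p_x/p_y)^(1/(0.25)), i.e. raised to the 4 power.
With the ratio pinned down, the budget gives x* = I/(p_x + p_y·(y/x)) and y* = (y/x)·x*.
Numerically y/x = 1.389512, so x* = 40/(11.4 + 7·1.389512) = 1.8933 and y* = 1.389512·1.8933 = 2.6308.

x* = 1.8933, y* = 2.6308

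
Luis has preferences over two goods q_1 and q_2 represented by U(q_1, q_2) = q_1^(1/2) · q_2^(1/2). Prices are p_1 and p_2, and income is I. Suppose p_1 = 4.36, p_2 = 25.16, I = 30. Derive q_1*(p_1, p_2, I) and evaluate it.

Tangency: MRS = q_2/q_1 = p_1/p_2.
So 0.5·p_2·q_2 = 0.5·p_1·q_1; combined with the budget, a share 0.5 of income goes to q_1.
Demand: q_1*(p_1,p_2,I) = 0.5·I/p_1 and q_2* = 0.5·I/p_2.
At p_1=4.36, p_2=25.16, I=30: q_1* = 0.5·30/4.36 = 3.4404.

q_1* = 3.4404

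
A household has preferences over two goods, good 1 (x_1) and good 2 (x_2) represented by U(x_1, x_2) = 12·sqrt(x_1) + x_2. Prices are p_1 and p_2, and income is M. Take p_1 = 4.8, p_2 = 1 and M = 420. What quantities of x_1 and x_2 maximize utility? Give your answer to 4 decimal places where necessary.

MU_x_1 = 6/√x_1, MU_x_2 = 1. Tangency: 6/√x_1 = p_1/p_2.
Solve: √x_1 = 6·p_2/p_1, so x_1*(p_1,p_2) = (6·p_2/p_1)², and x_2* = (M − p_1·x_1*)/p_2.
Plugging in: x_1* = (6·1/4.8)² = 1.5625, x_2* = 412.5.

x_1* = 1.5625, x_2* = 412.5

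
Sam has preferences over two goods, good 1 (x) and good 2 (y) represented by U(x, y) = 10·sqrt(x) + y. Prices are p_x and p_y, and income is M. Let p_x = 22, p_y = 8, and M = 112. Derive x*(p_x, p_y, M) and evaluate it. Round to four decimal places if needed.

Solve: √x = 5·p_y/p_x, so x*(p_x,p_y) = (5·p_y/p_x)², and y* = (M − p_x·x*)/p_y.
Plugging in: x* = (5·8/22)² = 3.3058.

x* = 3.3058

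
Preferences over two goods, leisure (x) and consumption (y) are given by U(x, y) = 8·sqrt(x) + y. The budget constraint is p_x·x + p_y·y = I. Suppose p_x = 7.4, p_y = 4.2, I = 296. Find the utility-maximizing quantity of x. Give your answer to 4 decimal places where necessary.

Set MRS = p_x/p_y: 4·x^(−1/2) = p_x/p_y.
Thus x* = (4·p_y/p_x)² — independent of I — with the rest of income spent on y.
Plugging in: x* = (4·4.2/7.4)² = 5.1541.

x* = 5.1541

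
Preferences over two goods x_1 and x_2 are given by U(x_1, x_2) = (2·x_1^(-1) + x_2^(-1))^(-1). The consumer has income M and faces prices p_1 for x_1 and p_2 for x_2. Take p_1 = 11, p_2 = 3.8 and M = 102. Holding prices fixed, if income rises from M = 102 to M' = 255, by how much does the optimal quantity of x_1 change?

Δx_1* = 9.8255

MRS = MU_x_1/MU_x_2 = 2·(x_2/x_1)^(2). Set equal to p_1/p_2.
Hence x_2/x_1 = ((1/2)·p_1/p_2)^(1/(2)), i.e. raised to the 0.5 power.
Substitute x_2 = (x_2/x_1)·x_1 into the budget: x_1* = M/(p_1 + p_2·(x_2/x_1)).
Numerically x_2/x_1 = 1.203066, so x_1* = 102/(11 + 3.8·1.203066) = 6.5504.
At M' = 255: x_1* = 16.3759. Change: 16.3759 − 6.5504 = 9.8255.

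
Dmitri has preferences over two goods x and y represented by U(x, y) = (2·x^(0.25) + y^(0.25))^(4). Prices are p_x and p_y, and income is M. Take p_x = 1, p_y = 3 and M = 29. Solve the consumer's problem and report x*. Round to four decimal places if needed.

Numerically y/x = 0.09172, so x* = 29/(1 + 3·0.09172) = 22.7422.

x* = 22.7422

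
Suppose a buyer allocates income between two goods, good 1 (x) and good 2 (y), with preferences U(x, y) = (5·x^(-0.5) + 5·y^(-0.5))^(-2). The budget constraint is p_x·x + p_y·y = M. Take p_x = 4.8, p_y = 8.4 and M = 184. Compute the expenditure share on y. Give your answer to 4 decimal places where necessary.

share on y = 0.5465

MRS = MU_x/MU_y = (y/x)^(1.5). Set equal to p_x/p_y.
Hence y/x = (p_x/p_y)^(1/(1.5)), i.e. raised to the 2/3 power.
With the ratio pinned down, the budget gives x* = M/(p_x + p_y·(y/x)) and y* = (y/x)·x*.
Numerically y/x = 0.688612, so x* = 184/(4.8 + 8.4·0.688612) = 17.3842 and y* = 0.688612·17.3842 = 11.9709.
Expenditure on y: 8.4·11.9709 = 100.556; share = 0.5465.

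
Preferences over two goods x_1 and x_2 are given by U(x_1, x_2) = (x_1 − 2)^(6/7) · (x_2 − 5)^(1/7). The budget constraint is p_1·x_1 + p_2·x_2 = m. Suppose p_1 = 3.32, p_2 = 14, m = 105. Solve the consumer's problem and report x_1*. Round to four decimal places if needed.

x_1* = 9.3219

MRS = 6·(x_2−5)/(x_1−2). Tangency with p_1/p_2 gives x_2−5 = (1/6)·(p_1/p_2)·(x_1−2).
After buying the subsistence bundle (2, 5), a share 6/7 of the remaining income goes to x_1: x_1* = 2 + 6/7·(m − 2p_1 − 5p_2)/p_1.
Discretionary income = 105 − 2·3.32 − 5·14 = 28.36; x_1* = 2 + 6/7·28.36/3.32 = 9.3219.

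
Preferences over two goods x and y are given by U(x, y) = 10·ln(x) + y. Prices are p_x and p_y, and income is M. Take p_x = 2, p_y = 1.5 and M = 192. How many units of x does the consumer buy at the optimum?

x* = 7.5

So x*(p_x,p_y) = 10·p_y/p_x, independent of income; and y* = (M − 10·p_y)/p_y.
At the given prices: x* = 10·1.5/2 = 7.5.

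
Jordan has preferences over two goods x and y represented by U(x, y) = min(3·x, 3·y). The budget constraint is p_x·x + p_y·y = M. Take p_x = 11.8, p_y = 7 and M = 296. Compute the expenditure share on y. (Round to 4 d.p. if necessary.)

share on y = 0.3723

With perfect complements, no substitution: consume in ratio x:y = 3:3.
Budget: p_x·x + p_y·x = M, so (3·p_x + 3·p_y)·x = 3·M.
Demand: x*(p_x,p_y,M) = 3·M/(3·p_x + 3·p_y), y* = 3·M/(3·p_x + 3·p_y).
Here 3·11.8 + 3·7 = 56.4, giving x* = 15.7447 and y* = 15.7447.
Expenditure on y: 7·15.7447 = 110.2128; share = 0.3723.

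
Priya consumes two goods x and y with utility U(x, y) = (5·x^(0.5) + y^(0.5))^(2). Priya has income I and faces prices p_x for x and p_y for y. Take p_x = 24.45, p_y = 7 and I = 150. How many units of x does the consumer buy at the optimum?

x* = 5.3829

From the CES first-order condition, 5·(y/x)^(0.5) = p_x/p_y.
Hence y/x = ((1/5)·p_x/p_y)^(1/(0.5)), i.e. raised to the 2 power.
With the ratio pinned down, the budget gives x* = I/(p_x + p_y·(y/x)) and y* = (y/x)·x*.
Numerically y/x = 0.488002, so x* = 150/(24.45 + 7·0.488002) = 5.3829.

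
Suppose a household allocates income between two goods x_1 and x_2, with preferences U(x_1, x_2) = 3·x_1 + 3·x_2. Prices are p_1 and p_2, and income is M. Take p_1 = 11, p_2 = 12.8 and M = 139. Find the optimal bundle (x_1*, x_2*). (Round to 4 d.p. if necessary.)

x_1* = 12.6364, x_2* = 0

Linear utility — the consumer picks whichever good has higher MU/price: 3/11 = 0.2727 vs 3/12.8 = 0.2344.
x_1 gives more utility per dollar, so spend all income on x_1: x_1* = M/p_1, x_2* = 0.
Numerically: x_1* = 12.6364, x_2* = 0.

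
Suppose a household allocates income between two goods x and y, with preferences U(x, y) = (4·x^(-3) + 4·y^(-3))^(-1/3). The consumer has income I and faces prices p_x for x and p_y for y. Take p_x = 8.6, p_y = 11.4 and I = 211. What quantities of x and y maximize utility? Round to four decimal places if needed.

x* = 10.9757, y* = 10.2289

From the CES first-order condition, (y/x)^(4) = p_x/p_y.
Hence y/x = (p_x/p_y)^(1/(4)), i.e. raised to the 0.25 power.
Substitute y = (y/x)·x into the budget: x* = I/(p_x + p_y·(y/x)).
Numerically y/x = 0.931962, so x* = 211/(8.6 + 11.4·0.931962) = 10.9757 and y* = 0.931962·10.9757 = 10.2289.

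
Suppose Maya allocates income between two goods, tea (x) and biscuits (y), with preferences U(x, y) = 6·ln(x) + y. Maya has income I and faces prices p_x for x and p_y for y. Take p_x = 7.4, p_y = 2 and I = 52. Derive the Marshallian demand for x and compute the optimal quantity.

x* = 1.6216

MU_x = 6/x, MU_y = 1. Tangency: 6/x = p_x/p_y.
So x*(p_x,p_y) = 6·p_y/p_x, independent of income; and y* = (I − 6·p_y)/p_y.
At the given prices: x* = 6·2/7.4 = 1.6216.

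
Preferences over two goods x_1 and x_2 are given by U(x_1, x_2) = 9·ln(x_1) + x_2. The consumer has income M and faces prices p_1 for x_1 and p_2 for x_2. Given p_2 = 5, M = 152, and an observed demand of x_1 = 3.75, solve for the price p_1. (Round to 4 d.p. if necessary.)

MU_x_1 = 9/x_1, MU_x_2 = 1. Tangency: 9/x_1 = p_1/p_2.
So x_1*(p_1,p_2) = 9·p_2/p_1, independent of income; and x_2* = (M − 9·p_2)/p_2.
Set x_1* = 3.75 in the demand function and solve for p_1: p_1 = 12.

p_1 = 12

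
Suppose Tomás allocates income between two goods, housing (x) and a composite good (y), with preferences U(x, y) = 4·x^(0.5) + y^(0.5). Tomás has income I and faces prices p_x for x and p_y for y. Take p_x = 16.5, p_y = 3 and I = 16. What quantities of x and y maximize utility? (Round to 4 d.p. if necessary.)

x* = 0.7216, y* = 1.3643

Numerically y/x = 1.890625, so x* = 16/(16.5 + 3·1.890625) = 0.7216 and y* = 1.890625·0.7216 = 1.3643.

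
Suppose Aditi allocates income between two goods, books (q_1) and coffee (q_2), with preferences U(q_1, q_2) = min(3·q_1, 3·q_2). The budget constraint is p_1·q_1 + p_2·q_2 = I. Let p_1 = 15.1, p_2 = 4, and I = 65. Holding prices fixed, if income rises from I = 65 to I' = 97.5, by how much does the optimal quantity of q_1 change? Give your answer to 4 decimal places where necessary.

With perfect complements, no substitution: consume in ratio q_1:q_2 = 3:3.
Budget: p_1·q_1 + p_2·q_1 = I, so (3·p_1 + 3·p_2)·q_1 = 3·I.
Demand: q_1*(p_1,p_2,I) = 3·I/(3·p_1 + 3·p_2), q_2* = 3·I/(3·p_1 + 3·p_2).
Here 3·15.1 + 3·4 = 57.3, giving q_1* = 3.4031.
At I' = 97.5: q_1* = 5.1047. Change: 5.1047 − 3.4031 = 1.7016.

Δq_1* = 1.7016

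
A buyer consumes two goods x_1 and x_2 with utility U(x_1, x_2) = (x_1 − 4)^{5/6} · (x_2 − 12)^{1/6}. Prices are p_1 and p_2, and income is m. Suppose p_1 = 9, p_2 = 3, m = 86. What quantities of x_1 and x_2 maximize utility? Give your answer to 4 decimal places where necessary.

This is Cobb-Douglas in (x_1−4, x_2−12): tangency gives 5/6·p_2·(x_2−12) = 1/6·p_1·(x_1−4).
Substituting into the budget: x_1* = 4 + 5/6·(m − 4·p_1 − 12·p_2)/p_1, and x_2* = 12 + 1/6·(…)/p_2.
Discretionary income = 86 − 4·9 − 12·3 = 14; x_1* = 4 + 5/6·14/9 = 5.2963; x_2* = 12 + 1/6·14/3 = 12.7778.

x_1* = 5.2963, x_2* = 12.7778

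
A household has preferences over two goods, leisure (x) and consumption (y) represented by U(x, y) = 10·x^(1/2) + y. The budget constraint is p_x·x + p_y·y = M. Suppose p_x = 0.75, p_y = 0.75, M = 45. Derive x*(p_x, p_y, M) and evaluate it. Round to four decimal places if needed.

MU_x = 5/√x, MU_y = 1. Tangency: 5/√x = p_x/p_y.
Solve: √x = 5·p_y/p_x, so x*(p_x,p_y) = (5·p_y/p_x)², and y* = (M − p_x·x*)/p_y.
Plugging in: x* = (5·0.75/0.75)² = 25.

x* = 25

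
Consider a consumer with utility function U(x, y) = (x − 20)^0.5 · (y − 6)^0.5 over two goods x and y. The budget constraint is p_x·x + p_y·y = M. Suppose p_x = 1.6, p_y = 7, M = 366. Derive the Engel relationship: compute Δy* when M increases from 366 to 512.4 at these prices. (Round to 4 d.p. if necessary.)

Δy* = 10.4571

Substituting into the budget: x* = 20 + 0.5·(M − 20·p_x − 6·p_y)/p_x, and y* = 6 + 0.5·(…)/p_y.
Discretionary income = 366 − 20·1.6 − 6·7 = 292; y* = 6 + 0.5·292/7 = 26.8571.
At M' = 512.4: y* = 37.3143. Change: 37.3143 − 26.8571 = 10.4571.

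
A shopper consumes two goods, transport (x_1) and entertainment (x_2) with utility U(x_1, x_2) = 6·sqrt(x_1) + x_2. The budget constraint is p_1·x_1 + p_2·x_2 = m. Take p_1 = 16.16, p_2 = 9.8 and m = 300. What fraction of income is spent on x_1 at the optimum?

share on x_1 = 0.1783

Set MRS = p_1/p_2: 3·x_1^(−1/2) = p_1/p_2.
Solve: √x_1 = 3·p_2/p_1, so x_1*(p_1,p_2) = (3·p_2/p_1)², and x_2* = (m − p_1·x_1*)/p_2.
Plugging in: x_1* = (3·9.8/16.16)² = 3.3099, x_2* = 25.1543.
Expenditure on x_1: 16.16·3.3099 = 53.4876; share = 0.1783.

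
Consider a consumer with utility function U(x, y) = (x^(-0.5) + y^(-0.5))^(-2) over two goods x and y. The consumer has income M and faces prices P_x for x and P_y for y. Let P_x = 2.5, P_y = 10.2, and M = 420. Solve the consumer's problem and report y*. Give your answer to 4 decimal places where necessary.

From the CES first-order condition, (y/x)^(1.5) = P_x/P_y.
Hence y/x = (P_x/P_y)^(1/(1.5)), i.e. raised to the 2/3 power.
With the ratio pinned down, the budget gives x* = M/(P_x + P_y·(y/x)) and y* = (y/x)·x*.
Numerically y/x = 0.391646, so x* = 420/(2.5 + 10.2·0.391646) = 64.6673 and y* = 0.391646·64.6673 = 25.3266.

y* = 25.3266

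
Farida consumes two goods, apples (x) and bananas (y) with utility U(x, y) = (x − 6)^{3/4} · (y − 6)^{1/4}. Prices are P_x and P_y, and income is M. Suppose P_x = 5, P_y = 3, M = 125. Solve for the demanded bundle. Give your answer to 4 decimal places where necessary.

x* = 17.55, y* = 12.4167

This is Cobb-Douglas in (x−6, y−6): tangency gives 0.75·P_y·(y−6) = 0.25·P_x·(x−6).
Substituting into the budget: x* = 6 + 0.75·(M − 6·P_x − 6·P_y)/P_x, and y* = 6 + 0.25·(…)/P_y.
Discretionary income = 125 − 6·5 − 6·3 = 77; x* = 6 + 0.75·77/5 = 17.55; y* = 6 + 0.25·77/3 = 12.4167.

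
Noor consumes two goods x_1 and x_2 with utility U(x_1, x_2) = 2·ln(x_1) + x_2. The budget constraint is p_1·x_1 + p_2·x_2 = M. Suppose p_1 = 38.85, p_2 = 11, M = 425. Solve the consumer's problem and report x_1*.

Set MRS = p_1/p_2: (2/x_1)/1 = p_1/p_2.
So x_1*(p_1,p_2) = 2·p_2/p_1, independent of income; and x_2* = (M − 2·p_2)/p_2.
At the given prices: x_1* = 2·11/38.85 = 0.5663.

x_1* = 0.5663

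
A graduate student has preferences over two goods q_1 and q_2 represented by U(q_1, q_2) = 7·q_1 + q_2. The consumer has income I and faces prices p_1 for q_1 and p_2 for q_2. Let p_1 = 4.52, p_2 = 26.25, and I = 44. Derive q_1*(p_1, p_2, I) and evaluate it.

q_1* = 9.7345

q_1 gives more utility per dollar, so spend all income on q_1: q_1* = I/p_1, q_2* = 0.
Numerically: q_1* = 9.7345, q_2* = 0.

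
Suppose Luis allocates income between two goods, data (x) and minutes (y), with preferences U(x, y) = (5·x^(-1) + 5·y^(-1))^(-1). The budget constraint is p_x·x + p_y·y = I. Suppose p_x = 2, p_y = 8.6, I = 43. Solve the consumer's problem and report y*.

MU_x ∝ 5·x^(-2), MU_y ∝ 5·y^(-2), so MRS = (y/x)^(2) = p_x/p_y.
Hence y/x = (p_x/p_y)^(1/(2)), i.e. raised to the 0.5 power.
Substitute y = (y/x)·x into the budget: x* = I/(p_x + p_y·(y/x)).
Numerically y/x = 0.482243, so x* = 43/(2 + 8.6·0.482243) = 6.995 and y* = 0.482243·6.995 = 3.3733.

y* = 3.3733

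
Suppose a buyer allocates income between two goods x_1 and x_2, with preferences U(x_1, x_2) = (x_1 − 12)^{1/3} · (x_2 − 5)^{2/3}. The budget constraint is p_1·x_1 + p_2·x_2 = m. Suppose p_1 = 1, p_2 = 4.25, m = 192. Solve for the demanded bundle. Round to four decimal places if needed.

Let x_1' = x_1−12, x_2' = x_2−5. MRS = (1/2)·x_2'/x_1' = p_1/p_2.
After buying the subsistence bundle (12, 5), a share 1/3 of the remaining income goes to x_1: x_1* = 12 + 1/3·(m − 12p_1 − 5p_2)/p_1.
Discretionary income = 192 − 12·1 − 5·4.25 = 158.75; x_1* = 12 + 1/3·158.75/1 = 64.9167; x_2* = 5 + 2/3·158.75/4.25 = 29.902.

x_1* = 64.9167, x_2* = 29.902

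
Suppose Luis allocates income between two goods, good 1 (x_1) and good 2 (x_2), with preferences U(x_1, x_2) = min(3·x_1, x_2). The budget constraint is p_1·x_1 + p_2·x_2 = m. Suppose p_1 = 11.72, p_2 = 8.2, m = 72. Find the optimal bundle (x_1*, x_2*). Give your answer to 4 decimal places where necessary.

x_1* = 1.9824, x_2* = 5.9471

Leontief preferences: the optimum is at the kink where x_1/1 = x_2/3, i.e. x_2 = 3·x_1.
Budget: p_1·x_1 + p_2·3·x_1 = m, so (p_1 + 3·p_2)·x_1 = m.
Demand: x_1*(p_1,p_2,m) = m/(p_1 + 3·p_2), x_2* = 3·m/(p_1 + 3·p_2).
Here 11.72 + 3·8.2 = 36.32, giving x_1* = 1.9824 and x_2* = 5.9471.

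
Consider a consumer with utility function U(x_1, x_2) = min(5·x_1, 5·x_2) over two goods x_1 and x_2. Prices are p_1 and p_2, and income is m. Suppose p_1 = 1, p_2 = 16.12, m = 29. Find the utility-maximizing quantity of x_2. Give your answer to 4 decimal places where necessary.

x_2* = 1.6939

Leontief preferences: the optimum is at the kink where x_1/5 = x_2/5, i.e. x_2 = x_1.
Budget: p_1·x_1 + p_2·x_1 = m, so (5·p_1 + 5·p_2)·x_1 = 5·m.
Demand: x_1*(p_1,p_2,m) = 5·m/(5·p_1 + 5·p_2), x_2* = 5·m/(5·p_1 + 5·p_2).
Here 5·1 + 5·16.12 = 85.6, giving x_2* = 1.6939.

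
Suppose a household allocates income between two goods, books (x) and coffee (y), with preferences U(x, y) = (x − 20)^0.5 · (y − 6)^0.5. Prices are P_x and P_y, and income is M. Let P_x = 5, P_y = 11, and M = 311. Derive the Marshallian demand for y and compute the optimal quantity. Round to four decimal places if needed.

y* = 12.5909

Let x' = x−20, y' = y−6. MRS = y'/x' = P_x/P_y.
Substituting into the budget: x* = 20 + 0.5·(M − 20·P_x − 6·P_y)/P_x, and y* = 6 + 0.5·(…)/P_y.
Discretionary income = 311 − 20·5 − 6·11 = 145; y* = 6 + 0.5·145/11 = 12.5909.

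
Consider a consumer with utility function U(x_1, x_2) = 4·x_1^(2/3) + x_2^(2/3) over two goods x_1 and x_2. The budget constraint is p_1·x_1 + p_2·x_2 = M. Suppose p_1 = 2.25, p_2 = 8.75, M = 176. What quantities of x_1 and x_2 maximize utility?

x_1* = 78.1415, x_2* = 0.0208

MU_x_1 ∝ 4·x_1^(-1/3), MU_x_2 ∝ x_2^(-1/3), so MRS = 4·(x_2/x_1)^(1/3) = p_1/p_2.
Solve for the ratio: x_2/x_1 = [(1/4)·p_1/p_2]^(3).
Substitute x_2 = (x_2/x_1)·x_1 into the budget: x_1* = M/(p_1 + p_2·(x_2/x_1)).
Numerically x_2/x_1 = 0.000266, so x_1* = 176/(2.25 + 8.75·0.000266) = 78.1415 and x_2* = 0.000266·78.1415 = 0.0208.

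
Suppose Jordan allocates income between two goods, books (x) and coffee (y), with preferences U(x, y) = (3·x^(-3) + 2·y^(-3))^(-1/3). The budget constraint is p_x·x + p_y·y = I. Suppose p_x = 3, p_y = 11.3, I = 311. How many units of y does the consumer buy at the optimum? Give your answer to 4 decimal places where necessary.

y* = 19.5288

MRS = MU_x/MU_y = (3/2)·(y/x)^(4). Set equal to p_x/p_y.
Hence y/x = ((2/3)·p_x/p_y)^(1/(4)), i.e. raised to the 0.25 power.
With the ratio pinned down, the budget gives x* = I/(p_x + p_y·(y/x)) and y* = (y/x)·x*.
Numerically y/x = 0.648616, so x* = 311/(3 + 11.3·0.648616) = 30.1083 and y* = 0.648616·30.1083 = 19.5288.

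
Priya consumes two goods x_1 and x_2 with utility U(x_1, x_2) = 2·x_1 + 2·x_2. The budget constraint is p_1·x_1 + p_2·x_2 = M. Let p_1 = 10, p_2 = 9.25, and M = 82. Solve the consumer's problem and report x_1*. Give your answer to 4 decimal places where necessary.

Perfect substitutes: compare marginal utility per dollar. 2/p_1 vs 2/p_2 → 0.2 vs 0.2162.
x_2 gives more utility per dollar, so spend all income on x_2: x_2* = M/p_2, x_1* = 0.
Numerically: x_1* = 0, x_2* = 8.8649.

x_1* = 0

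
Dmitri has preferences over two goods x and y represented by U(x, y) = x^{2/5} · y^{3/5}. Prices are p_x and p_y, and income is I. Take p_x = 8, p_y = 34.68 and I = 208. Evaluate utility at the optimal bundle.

V = 5.5017

The MRS is (2/3)·y/x. Set MRS = p_x/p_y.
So 0.4·p_y·y = 0.6·p_x·x; combined with the budget, a share 0.4 of income goes to x.
Demand: x*(p_x,p_y,I) = 0.4·I/p_x and y* = 0.6·I/p_y.
At p_x=8, p_y=34.68, I=208: x* = 0.4·208/8 = 10.4, y* = 3.5986.
Utility at the optimum: U(10.4, 3.5986) = 5.5017.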